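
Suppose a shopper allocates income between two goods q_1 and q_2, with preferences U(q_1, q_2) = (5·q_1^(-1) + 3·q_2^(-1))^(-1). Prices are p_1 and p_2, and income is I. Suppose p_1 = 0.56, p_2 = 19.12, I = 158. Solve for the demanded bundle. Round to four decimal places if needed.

q_1* = 51.0563, q_2* = 6.7682

From the CES first-order condition, (5/3)·(q_2/q_1)^(2) = p_1/p_2.
Hence q_2/q_1 = ((3/5)·p_1/p_2)^(1/(2)), i.e. raised to the 0.5 power.
With the ratio pinned down, the budget gives q_1* = I/(p_1 + p_2·(q_2/q_1)) and q_2* = (q_2/q_1)·q_1*.
Numerically q_2/q_1 = 0.132564, so q_1* = 158/(0.56 + 19.12·0.132564) = 51.0563 and q_2* = 0.132564·51.0563 = 6.7682.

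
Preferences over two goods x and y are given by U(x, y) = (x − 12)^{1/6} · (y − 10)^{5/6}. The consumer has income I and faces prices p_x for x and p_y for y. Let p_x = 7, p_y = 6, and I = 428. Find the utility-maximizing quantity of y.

This is Cobb-Douglas in (x−12, y−10): tangency gives 1/6·p_y·(y−10) = 5/6·p_x·(x−12).
Substituting into the budget: x* = 12 + 1/6·(I − 12·p_x − 10·p_y)/p_x, and y* = 10 + 5/6·(…)/p_y.
Discretionary income = 428 − 12·7 − 10·6 = 284; y* = 10 + 5/6·284/6 = 49.4444.

y* = 49.4444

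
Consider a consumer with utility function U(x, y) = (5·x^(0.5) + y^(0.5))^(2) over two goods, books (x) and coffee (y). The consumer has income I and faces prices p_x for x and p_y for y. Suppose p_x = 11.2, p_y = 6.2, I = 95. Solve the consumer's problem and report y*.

y* = 1.0326

MU_x ∝ 5·x^(-0.5), MU_y ∝ y^(-0.5), so MRS = 5·(y/x)^(0.5) = p_x/p_y.
Hence y/x = ((1/5)·p_x/p_y)^(1/(0.5)), i.e. raised to the 2 power.
Substitute y = (y/x)·x into the budget: x* = I/(p_x + p_y·(y/x)).
Numerically y/x = 0.130531, so x* = 95/(11.2 + 6.2·0.130531) = 7.9105 and y* = 0.130531·7.9105 = 1.0326.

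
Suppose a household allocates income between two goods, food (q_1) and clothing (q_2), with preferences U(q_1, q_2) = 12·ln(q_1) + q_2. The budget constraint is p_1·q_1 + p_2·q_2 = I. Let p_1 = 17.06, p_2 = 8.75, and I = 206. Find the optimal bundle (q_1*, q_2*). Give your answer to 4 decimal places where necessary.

q_1* = 6.1547, q_2* = 11.5429

Set MRS = p_1/p_2: (12/q_1)/1 = p_1/p_2.
So q_1*(p_1,p_2) = 12·p_2/p_1, independent of income; and q_2* = (I − 12·p_2)/p_2.
At the given prices: q_1* = 12·8.75/17.06 = 6.1547, and q_2* = 11.5429.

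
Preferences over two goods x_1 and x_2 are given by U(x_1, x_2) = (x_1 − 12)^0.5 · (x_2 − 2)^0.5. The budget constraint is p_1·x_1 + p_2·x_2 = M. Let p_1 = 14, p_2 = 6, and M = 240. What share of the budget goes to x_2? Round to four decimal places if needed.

share on x_2 = 0.175

Let x_1' = x_1−12, x_2' = x_2−2. MRS = x_2'/x_1' = p_1/p_2.
Substituting into the budget: x_1* = 12 + 0.5·(M − 12·p_1 − 2·p_2)/p_1, and x_2* = 2 + 0.5·(…)/p_2.
Discretionary income = 240 − 12·14 − 2·6 = 60; x_1* = 12 + 0.5·60/14 = 14.1429; x_2* = 2 + 0.5·60/6 = 7.
Expenditure on x_2: 6·7 = 42; share = 0.175.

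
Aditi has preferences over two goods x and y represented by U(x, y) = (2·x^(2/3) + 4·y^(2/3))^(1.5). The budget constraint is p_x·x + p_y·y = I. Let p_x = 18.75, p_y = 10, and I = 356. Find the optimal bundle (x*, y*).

Substitute y = (y/x)·x into the budget: x* = I/(p_x + p_y·(y/x)).
Numerically y/x = 52.734375, so x* = 356/(18.75 + 10·52.734375) = 0.6519 and y* = 52.734375·0.6519 = 34.3777.

x* = 0.6519, y* = 34.3777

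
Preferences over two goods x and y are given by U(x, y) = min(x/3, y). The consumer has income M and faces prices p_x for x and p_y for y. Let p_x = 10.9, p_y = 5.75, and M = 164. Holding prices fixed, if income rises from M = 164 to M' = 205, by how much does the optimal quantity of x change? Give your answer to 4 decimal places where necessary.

Δx* = 3.199

With perfect complements, no substitution: consume in ratio x:y = 3:1.
Budget: p_x·x + p_y·(1/3)·x = M, so (3·p_x + p_y)·x = 3·M.
Demand: x*(p_x,p_y,M) = 3·M/(3·p_x + p_y), y* = M/(3·p_x + p_y).
Here 3·10.9 + 5.75 = 38.45, giving x* = 12.7958.
At M' = 205: x* = 15.9948. Change: 15.9948 − 12.7958 = 3.199.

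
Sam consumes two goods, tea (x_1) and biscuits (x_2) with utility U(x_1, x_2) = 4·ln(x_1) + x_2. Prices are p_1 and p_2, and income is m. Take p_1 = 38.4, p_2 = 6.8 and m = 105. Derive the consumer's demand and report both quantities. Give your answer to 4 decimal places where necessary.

x_1* = 0.7083, x_2* = 11.4412

At the given prices: x_1* = 4·6.8/38.4 = 0.7083, and x_2* = 11.4412.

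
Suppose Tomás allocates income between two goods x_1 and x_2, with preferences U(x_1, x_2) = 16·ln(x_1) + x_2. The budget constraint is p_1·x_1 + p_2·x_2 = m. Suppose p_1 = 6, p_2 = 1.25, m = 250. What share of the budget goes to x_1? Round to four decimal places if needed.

share on x_1 = 0.08

So x_1*(p_1,p_2) = 16·p_2/p_1, independent of income; and x_2* = (m − 16·p_2)/p_2.
At the given prices: x_1* = 16·1.25/6 = 3.3333, and x_2* = 184.
Expenditure on x_1: 6·3.3333 = 20; share = 0.08.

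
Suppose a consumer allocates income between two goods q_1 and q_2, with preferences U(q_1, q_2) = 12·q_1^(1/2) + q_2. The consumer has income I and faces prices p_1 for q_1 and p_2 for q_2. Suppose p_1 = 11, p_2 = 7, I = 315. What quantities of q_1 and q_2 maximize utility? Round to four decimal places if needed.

Plugging in: q_1* = (6·7/11)² = 14.5785, q_2* = 22.0909.

q_1* = 14.5785, q_2* = 22.0909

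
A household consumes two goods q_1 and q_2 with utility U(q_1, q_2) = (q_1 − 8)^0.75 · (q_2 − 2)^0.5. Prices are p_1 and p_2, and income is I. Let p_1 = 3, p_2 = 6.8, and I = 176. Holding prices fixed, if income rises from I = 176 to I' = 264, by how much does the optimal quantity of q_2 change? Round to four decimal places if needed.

Δq_2* = 5.1765

This is Cobb-Douglas in (q_1−8, q_2−2): tangency gives 0.75·p_2·(q_2−2) = 0.5·p_1·(q_1−8).
After buying the subsistence bundle (8, 2), a share 0.6 of the remaining income goes to q_1: q_1* = 8 + 0.6·(I − 8p_1 − 2p_2)/p_1.
Discretionary income = 176 − 8·3 − 2·6.8 = 138.4; q_2* = 2 + 0.4·138.4/6.8 = 10.1412.
At I' = 264: q_2* = 15.3176. Change: 15.3176 − 10.1412 = 5.1765.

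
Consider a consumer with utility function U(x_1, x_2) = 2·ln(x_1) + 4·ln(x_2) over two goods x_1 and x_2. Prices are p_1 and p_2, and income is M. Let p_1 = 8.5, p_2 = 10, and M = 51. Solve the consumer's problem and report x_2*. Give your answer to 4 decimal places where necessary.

The MRS is (1/2)·x_2/x_1. Set MRS = p_1/p_2.
Rearranging, p_2·x_2 = 2·p_1·x_1. Substituting into the budget gives p_1·x_1·(1 + 2) = M.
Demand: x_1*(p_1,p_2,M) = 1/3·M/p_1 and x_2* = 2/3·M/p_2.
At p_1=8.5, p_2=10, M=51: x_2* = 2/3·51/10 = 3.4.

x_2* = 3.4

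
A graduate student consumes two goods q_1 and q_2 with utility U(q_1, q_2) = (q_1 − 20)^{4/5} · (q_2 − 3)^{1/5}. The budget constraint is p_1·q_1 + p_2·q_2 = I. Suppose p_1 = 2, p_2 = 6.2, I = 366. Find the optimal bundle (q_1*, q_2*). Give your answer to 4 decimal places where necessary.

Let q_1' = q_1−20, q_2' = q_2−3. MRS = 4·q_2'/q_1' = p_1/p_2.
Substituting into the budget: q_1* = 20 + 0.8·(I − 20·p_1 − 3·p_2)/p_1, and q_2* = 3 + 0.2·(…)/p_2.
Discretionary income = 366 − 20·2 − 3·6.2 = 307.4; q_1* = 20 + 0.8·307.4/2 = 142.96; q_2* = 3 + 0.2·307.4/6.2 = 12.9161.

q_1* = 142.96, q_2* = 12.9161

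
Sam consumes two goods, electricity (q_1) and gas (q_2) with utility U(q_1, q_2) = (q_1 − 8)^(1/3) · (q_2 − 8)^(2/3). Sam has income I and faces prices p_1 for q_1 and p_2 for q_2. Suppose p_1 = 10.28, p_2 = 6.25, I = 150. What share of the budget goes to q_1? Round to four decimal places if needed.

share on q_1 = 0.5877

Let q_1' = q_1−8, q_2' = q_2−8. MRS = (1/2)·q_2'/q_1' = p_1/p_2.
After buying the subsistence bundle (8, 8), a share 1/3 of the remaining income goes to q_1: q_1* = 8 + 1/3·(I − 8p_1 − 8p_2)/p_1.
Discretionary income = 150 − 8·10.28 − 8·6.25 = 17.76; q_1* = 8 + 1/3·17.76/10.28 = 8.5759; q_2* = 8 + 2/3·17.76/6.25 = 9.8944.
Expenditure on q_1: 10.28·8.5759 = 88.16; share = 0.5877.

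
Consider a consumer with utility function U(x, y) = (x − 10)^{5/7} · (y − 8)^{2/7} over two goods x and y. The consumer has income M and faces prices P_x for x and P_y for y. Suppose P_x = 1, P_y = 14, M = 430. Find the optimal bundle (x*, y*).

Let x' = x−10, y' = y−8. MRS = (5/2)·y'/x' = P_x/P_y.
Substituting into the budget: x* = 10 + 5/7·(M − 10·P_x − 8·P_y)/P_x, and y* = 8 + 2/7·(…)/P_y.
Discretionary income = 430 − 10·1 − 8·14 = 308; x* = 10 + 5/7·308/1 = 230; y* = 8 + 2/7·308/14 = 14.2857.

x* = 230, y* = 14.2857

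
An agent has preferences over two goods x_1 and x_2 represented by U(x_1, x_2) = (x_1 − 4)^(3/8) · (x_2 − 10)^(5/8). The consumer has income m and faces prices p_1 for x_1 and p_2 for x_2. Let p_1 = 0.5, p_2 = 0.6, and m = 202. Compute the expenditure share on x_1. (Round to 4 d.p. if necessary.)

After buying the subsistence bundle (4, 10), a share 0.375 of the remaining income goes to x_1: x_1* = 4 + 0.375·(m − 4p_1 − 10p_2)/p_1.
Discretionary income = 202 − 4·0.5 − 10·0.6 = 194; x_1* = 4 + 0.375·194/0.5 = 149.5; x_2* = 10 + 0.625·194/0.6 = 212.0833.
Expenditure on x_1: 0.5·149.5 = 74.75; share = 0.37.

share on x_1 = 0.37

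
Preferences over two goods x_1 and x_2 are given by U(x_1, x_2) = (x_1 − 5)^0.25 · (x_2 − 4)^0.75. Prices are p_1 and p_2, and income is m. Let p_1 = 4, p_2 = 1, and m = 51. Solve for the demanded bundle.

x_1* = 6.6875, x_2* = 24.25

Let x_1' = x_1−5, x_2' = x_2−4. MRS = (1/3)·x_2'/x_1' = p_1/p_2.
Substituting into the budget: x_1* = 5 + 0.25·(m − 5·p_1 − 4·p_2)/p_1, and x_2* = 4 + 0.75·(…)/p_2.
Discretionary income = 51 − 5·4 − 4·1 = 27; x_1* = 5 + 0.25·27/4 = 6.6875; x_2* = 4 + 0.75·27/1 = 24.25.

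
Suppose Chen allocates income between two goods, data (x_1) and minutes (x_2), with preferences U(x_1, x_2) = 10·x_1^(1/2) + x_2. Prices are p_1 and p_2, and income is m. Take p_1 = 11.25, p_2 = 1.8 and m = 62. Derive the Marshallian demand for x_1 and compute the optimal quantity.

x_1* = 0.64

MU_x_1 = 5/√x_1, MU_x_2 = 1. Tangency: 5/√x_1 = p_1/p_2.
Solve: √x_1 = 5·p_2/p_1, so x_1*(p_1,p_2) = (5·p_2/p_1)², and x_2* = (m − p_1·x_1*)/p_2.
Plugging in: x_1* = (5·1.8/11.25)² = 0.64.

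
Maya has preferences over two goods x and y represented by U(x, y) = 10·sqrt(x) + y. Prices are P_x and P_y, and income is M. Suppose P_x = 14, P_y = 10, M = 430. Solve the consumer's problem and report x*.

Set MRS = P_x/P_y: 5·x^(−1/2) = P_x/P_y.
Solve: √x = 5·P_y/P_x, so x*(P_x,P_y) = (5·P_y/P_x)², and y* = (M − P_x·x*)/P_y.
Plugging in: x* = (5·10/14)² = 12.7551.

x* = 12.7551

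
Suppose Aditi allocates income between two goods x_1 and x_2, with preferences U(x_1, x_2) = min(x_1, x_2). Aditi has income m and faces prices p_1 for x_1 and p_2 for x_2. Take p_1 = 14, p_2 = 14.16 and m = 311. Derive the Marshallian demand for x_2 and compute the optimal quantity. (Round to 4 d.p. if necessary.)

x_2* = 11.044

Leontief preferences: the optimum is at the kink where x_1/1 = x_2/1, i.e. x_2 = x_1.
Budget: p_1·x_1 + p_2·x_1 = m, so (p_1 + p_2)·x_1 = m.
Demand: x_1*(p_1,p_2,m) = m/(p_1 + p_2), x_2* = m/(p_1 + p_2).
Here 14 + 14.16 = 28.16, giving x_2* = 11.044.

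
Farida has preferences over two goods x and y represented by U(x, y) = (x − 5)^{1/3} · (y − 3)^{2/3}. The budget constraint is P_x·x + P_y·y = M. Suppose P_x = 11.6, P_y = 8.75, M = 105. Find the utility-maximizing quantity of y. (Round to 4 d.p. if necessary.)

y* = 4.581

Discretionary income = 105 − 5·11.6 − 3·8.75 = 20.75; y* = 3 + 2/3·20.75/8.75 = 4.581.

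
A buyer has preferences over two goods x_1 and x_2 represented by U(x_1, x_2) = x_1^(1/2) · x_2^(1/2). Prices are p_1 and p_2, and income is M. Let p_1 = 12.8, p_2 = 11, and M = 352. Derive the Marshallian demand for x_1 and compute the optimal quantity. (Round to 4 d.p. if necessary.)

x_1* = 13.75

The MRS is x_2/x_1. Set MRS = p_1/p_2.
So 0.5·p_2·x_2 = 0.5·p_1·x_1; combined with the budget, a share 0.5 of income goes to x_1.
Demand: x_1*(p_1,p_2,M) = 0.5·M/p_1 and x_2* = 0.5·M/p_2.
At p_1=12.8, p_2=11, M=352: x_1* = 0.5·352/12.8 = 13.75.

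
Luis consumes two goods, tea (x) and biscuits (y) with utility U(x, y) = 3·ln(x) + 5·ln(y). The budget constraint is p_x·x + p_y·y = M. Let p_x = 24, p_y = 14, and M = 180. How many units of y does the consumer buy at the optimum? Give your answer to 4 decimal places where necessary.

Tangency: MRS = (3/5)·y/x = p_x/p_y.
Rearranging, p_y·y = (5/3)·p_x·x. Substituting into the budget gives p_x·x·(1 + (5/3)) = M.
Demand: x*(p_x,p_y,M) = 0.375·M/p_x and y* = 0.625·M/p_y.
At p_x=24, p_y=14, M=180: y* = 0.625·180/14 = 8.0357.

y* = 8.0357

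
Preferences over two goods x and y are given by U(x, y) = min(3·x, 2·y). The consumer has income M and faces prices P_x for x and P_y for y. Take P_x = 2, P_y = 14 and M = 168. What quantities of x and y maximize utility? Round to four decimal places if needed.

x* = 7.3043, y* = 10.9565

With perfect complements, no substitution: consume in ratio x:y = 2:3.
Budget: P_x·x + P_y·(3/2)·x = M, so (2·P_x + 3·P_y)·x = 2·M.
Demand: x*(P_x,P_y,M) = 2·M/(2·P_x + 3·P_y), y* = 3·M/(2·P_x + 3·P_y).
Here 2·2 + 3·14 = 46, giving x* = 7.3043 and y* = 10.9565.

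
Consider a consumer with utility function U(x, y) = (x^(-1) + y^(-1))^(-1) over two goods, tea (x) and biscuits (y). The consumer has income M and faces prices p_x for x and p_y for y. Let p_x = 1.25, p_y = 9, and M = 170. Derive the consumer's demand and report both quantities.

MRS = MU_x/MU_y = (y/x)^(2). Set equal to p_x/p_y.
Solve for the ratio: y/x = [p_x/p_y]^(0.5).
Substitute y = (y/x)·x into the budget: x* = M/(p_x + p_y·(y/x)).
Numerically y/x = 0.372678, so x* = 170/(1.25 + 9·0.372678) = 36.9236 and y* = 0.372678·36.9236 = 13.7606.

x* = 36.9236, y* = 13.7606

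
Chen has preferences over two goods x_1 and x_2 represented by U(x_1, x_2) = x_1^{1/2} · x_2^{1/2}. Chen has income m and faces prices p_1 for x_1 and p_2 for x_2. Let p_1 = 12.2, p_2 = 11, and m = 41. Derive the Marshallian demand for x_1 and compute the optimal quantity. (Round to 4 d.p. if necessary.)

x_1* = 1.6803

Demand: x_1*(p_1,p_2,m) = 0.5·m/p_1 and x_2* = 0.5·m/p_2.
At p_1=12.2, p_2=11, m=41: x_1* = 0.5·41/12.2 = 1.6803.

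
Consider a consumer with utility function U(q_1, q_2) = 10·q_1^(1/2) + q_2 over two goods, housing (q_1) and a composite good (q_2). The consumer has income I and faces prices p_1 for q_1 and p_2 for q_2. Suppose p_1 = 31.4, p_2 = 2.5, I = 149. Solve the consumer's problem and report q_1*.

q_1* = 0.1585

Set MRS = p_1/p_2: 5·q_1^(−1/2) = p_1/p_2.
Thus q_1* = (5·p_2/p_1)² — independent of I — with the rest of income spent on q_2.
Plugging in: q_1* = (5·2.5/31.4)² = 0.1585.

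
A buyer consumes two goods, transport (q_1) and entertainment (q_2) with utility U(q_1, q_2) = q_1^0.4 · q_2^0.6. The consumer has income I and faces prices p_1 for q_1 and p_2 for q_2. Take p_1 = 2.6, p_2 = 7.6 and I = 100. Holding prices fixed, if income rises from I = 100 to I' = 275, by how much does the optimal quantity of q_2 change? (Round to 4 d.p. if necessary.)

The MRS is (2/3)·q_2/q_1. Set MRS = p_1/p_2.
So 0.4·p_2·q_2 = 0.6·p_1·q_1; combined with the budget, a share 0.4 of income goes to q_1.
Demand: q_1*(p_1,p_2,I) = 0.4·I/p_1 and q_2* = 0.6·I/p_2.
At p_1=2.6, p_2=7.6, I=100: q_2* = 0.6·100/7.6 = 7.8947.
At I' = 275: q_2* = 21.7105. Change: 21.7105 − 7.8947 = 13.8158.

Δq_2* = 13.8158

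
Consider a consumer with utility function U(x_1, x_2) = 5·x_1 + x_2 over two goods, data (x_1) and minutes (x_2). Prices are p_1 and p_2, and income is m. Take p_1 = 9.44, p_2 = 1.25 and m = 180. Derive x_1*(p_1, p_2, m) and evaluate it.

x_1* = 0

Linear utility — the consumer picks whichever good has higher MU/price: 5/9.44 = 0.5297 vs 1/1.25 = 0.8.
x_2 gives more utility per dollar, so spend all income on x_2: x_2* = m/p_2, x_1* = 0.
Numerically: x_1* = 0, x_2* = 144.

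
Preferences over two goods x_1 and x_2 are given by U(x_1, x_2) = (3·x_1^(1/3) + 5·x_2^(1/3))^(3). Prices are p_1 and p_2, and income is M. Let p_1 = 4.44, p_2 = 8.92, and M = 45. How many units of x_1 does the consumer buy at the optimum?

Numerically x_2/x_1 = 0.755615, so x_1* = 45/(4.44 + 8.92·0.755615) = 4.025.

x_1* = 4.025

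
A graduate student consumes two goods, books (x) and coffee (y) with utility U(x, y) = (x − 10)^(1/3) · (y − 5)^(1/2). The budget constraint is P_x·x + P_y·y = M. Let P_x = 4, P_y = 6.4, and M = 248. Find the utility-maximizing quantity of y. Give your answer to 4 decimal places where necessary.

y* = 21.5

MRS = (2/3)·(y−5)/(x−10). Tangency with P_x/P_y gives y−5 = (3/2)·(P_x/P_y)·(x−10).
After buying the subsistence bundle (10, 5), a share 0.4 of the remaining income goes to x: x* = 10 + 0.4·(M − 10P_x − 5P_y)/P_x.
Discretionary income = 248 − 10·4 − 5·6.4 = 176; y* = 5 + 0.6·176/6.4 = 21.5.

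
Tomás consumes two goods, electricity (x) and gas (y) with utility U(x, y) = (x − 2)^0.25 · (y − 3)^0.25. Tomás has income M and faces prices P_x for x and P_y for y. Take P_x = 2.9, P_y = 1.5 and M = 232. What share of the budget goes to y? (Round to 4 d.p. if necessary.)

share on y = 0.4972

Let x' = x−2, y' = y−3. MRS = y'/x' = P_x/P_y.
Substituting into the budget: x* = 2 + 0.5·(M − 2·P_x − 3·P_y)/P_x, and y* = 3 + 0.5·(…)/P_y.
Discretionary income = 232 − 2·2.9 − 3·1.5 = 221.7; x* = 2 + 0.5·221.7/2.9 = 40.2241; y* = 3 + 0.5·221.7/1.5 = 76.9.
Expenditure on y: 1.5·76.9 = 115.35; share = 0.4972.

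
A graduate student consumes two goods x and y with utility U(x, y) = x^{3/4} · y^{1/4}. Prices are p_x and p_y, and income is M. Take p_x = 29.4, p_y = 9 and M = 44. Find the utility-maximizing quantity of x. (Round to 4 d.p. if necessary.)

MU_x/MU_y = (0.75·y)/(0.25·x); tangency sets this equal to p_x/p_y.
Rearranging, p_y·y = (1/3)·p_x·x. Substituting into the budget gives p_x·x·(1 + (1/3)) = M.
Demand: x*(p_x,p_y,M) = 0.75·M/p_x and y* = 0.25·M/p_y.
At p_x=29.4, p_y=9, M=44: x* = 0.75·44/29.4 = 1.1224.

x* = 1.1224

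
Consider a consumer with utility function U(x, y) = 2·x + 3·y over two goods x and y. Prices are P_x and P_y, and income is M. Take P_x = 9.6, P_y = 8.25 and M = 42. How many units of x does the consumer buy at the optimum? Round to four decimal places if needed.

x* = 0

Linear utility — the consumer picks whichever good has higher MU/price: 2/9.6 = 0.2083 vs 3/8.25 = 0.3636.
y gives more utility per dollar, so spend all income on y: y* = M/P_y, x* = 0.
Numerically: x* = 0, y* = 5.0909.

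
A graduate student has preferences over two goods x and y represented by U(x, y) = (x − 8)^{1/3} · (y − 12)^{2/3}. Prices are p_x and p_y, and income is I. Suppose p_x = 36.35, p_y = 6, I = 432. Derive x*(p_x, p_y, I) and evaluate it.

Discretionary income = 432 − 8·36.35 − 12·6 = 69.2; x* = 8 + 1/3·69.2/36.35 = 8.6346.

x* = 8.6346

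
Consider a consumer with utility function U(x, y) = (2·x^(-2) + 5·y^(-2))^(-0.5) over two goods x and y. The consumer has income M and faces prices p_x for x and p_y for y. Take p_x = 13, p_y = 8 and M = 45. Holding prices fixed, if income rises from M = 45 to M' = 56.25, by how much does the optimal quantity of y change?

MU_x ∝ 2·x^(-3), MU_y ∝ 5·y^(-3), so MRS = (2/5)·(y/x)^(3) = p_x/p_y.
Hence y/x = ((5/2)·p_x/p_y)^(1/(3)), i.e. raised to the 1/3 power.
Substitute y = (y/x)·x into the budget: x* = M/(p_x + p_y·(y/x)).
Numerically y/x = 1.595626, so x* = 45/(13 + 8·1.595626) = 1.7466 and y* = 1.595626·1.7466 = 2.7868.
At M' = 56.25: y* = 3.4836. Change: 3.4836 − 2.7868 = 0.6967.

Δy* = 0.6967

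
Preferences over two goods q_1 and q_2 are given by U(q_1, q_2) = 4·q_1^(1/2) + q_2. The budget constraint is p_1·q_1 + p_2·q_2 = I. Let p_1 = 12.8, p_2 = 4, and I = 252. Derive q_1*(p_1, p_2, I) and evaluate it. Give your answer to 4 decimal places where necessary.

q_1* = 0.3906

Utility is quasi-linear in q_2; the FOC for q_1 is 2/√q_1 = p_1/p_2.
Solve: √q_1 = 2·p_2/p_1, so q_1*(p_1,p_2) = (2·p_2/p_1)², and q_2* = (I − p_1·q_1*)/p_2.
Plugging in: q_1* = (2·4/12.8)² = 0.3906.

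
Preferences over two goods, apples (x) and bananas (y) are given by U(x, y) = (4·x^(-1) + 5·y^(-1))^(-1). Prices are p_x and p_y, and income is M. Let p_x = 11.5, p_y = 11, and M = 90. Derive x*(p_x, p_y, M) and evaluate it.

x* = 3.7384

Numerically y/x = 1.143161, so x* = 90/(11.5 + 11·1.143161) = 3.7384.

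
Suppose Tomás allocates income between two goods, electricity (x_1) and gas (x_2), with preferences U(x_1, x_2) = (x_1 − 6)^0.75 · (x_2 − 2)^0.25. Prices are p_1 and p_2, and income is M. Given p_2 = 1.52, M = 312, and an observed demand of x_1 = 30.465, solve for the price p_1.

p_1 = 8

This is Cobb-Douglas in (x_1−6, x_2−2): tangency gives 0.75·p_2·(x_2−2) = 0.25·p_1·(x_1−6).
Substituting into the budget: x_1* = 6 + 0.75·(M − 6·p_1 − 2·p_2)/p_1, and x_2* = 2 + 0.25·(…)/p_2.
Set x_1* = 30.465 in the demand function and solve for p_1: p_1 = 8.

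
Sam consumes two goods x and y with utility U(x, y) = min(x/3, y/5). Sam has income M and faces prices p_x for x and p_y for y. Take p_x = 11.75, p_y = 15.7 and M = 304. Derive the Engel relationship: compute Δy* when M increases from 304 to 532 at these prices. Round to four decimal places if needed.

Demand: x*(p_x,p_y,M) = 3·M/(3·p_x + 5·p_y), y* = 5·M/(3·p_x + 5·p_y).
Here 3·11.75 + 5·15.7 = 113.75, giving y* = 13.3626.
At M' = 532: y* = 23.3846. Change: 23.3846 − 13.3626 = 10.022.

Δy* = 10.022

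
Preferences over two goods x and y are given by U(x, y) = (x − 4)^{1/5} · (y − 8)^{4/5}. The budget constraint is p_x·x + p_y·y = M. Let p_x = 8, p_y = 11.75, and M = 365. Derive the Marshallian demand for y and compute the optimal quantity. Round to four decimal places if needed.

MRS = (1/4)·(y−8)/(x−4). Tangency with p_x/p_y gives y−8 = 4·(p_x/p_y)·(x−4).
Substituting into the budget: x* = 4 + 0.2·(M − 4·p_x − 8·p_y)/p_x, and y* = 8 + 0.8·(…)/p_y.
Discretionary income = 365 − 4·8 − 8·11.75 = 239; y* = 8 + 0.8·239/11.75 = 24.2723.

y* = 24.2723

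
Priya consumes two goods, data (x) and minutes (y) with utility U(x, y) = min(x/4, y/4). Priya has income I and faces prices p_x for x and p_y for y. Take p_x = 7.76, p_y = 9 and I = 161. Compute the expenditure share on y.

share on y = 0.537

With perfect complements, no substitution: consume in ratio x:y = 4:4.
Budget: p_x·x + p_y·x = I, so (4·p_x + 4·p_y)·x = 4·I.
Demand: x*(p_x,p_y,I) = 4·I/(4·p_x + 4·p_y), y* = 4·I/(4·p_x + 4·p_y).
Here 4·7.76 + 4·9 = 67.04, giving x* = 9.6062 and y* = 9.6062.
Expenditure on y: 9·9.6062 = 86.4558; share = 0.537.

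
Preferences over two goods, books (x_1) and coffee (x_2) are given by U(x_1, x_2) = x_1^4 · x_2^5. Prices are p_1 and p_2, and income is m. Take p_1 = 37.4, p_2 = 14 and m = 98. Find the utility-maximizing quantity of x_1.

x_1* = 1.1646

MU_x_1/MU_x_2 = (4·x_2)/(5·x_1); tangency sets this equal to p_1/p_2.
So 4·p_2·x_2 = 5·p_1·x_1; combined with the budget, a share 4/9 of income goes to x_1.
Demand: x_1*(p_1,p_2,m) = 4/9·m/p_1 and x_2* = 5/9·m/p_2.
At p_1=37.4, p_2=14, m=98: x_1* = 4/9·98/37.4 = 1.1646.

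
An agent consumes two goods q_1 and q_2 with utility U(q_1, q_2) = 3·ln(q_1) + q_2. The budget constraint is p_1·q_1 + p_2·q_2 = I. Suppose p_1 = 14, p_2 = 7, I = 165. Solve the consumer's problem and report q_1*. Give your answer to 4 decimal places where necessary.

MU_q_1 = 3/q_1, MU_q_2 = 1. Tangency: 3/q_1 = p_1/p_2.
So q_1*(p_1,p_2) = 3·p_2/p_1, independent of income; and q_2* = (I − 3·p_2)/p_2.
At the given prices: q_1* = 3·7/14 = 1.5.

q_1* = 1.5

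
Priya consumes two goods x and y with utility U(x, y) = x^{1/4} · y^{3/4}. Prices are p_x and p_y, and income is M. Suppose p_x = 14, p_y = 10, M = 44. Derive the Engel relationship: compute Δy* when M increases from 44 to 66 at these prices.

Demand: x*(p_x,p_y,M) = 0.25·M/p_x and y* = 0.75·M/p_y.
At p_x=14, p_y=10, M=44: y* = 0.75·44/10 = 3.3.
At M' = 66: y* = 4.95. Change: 4.95 − 3.3 = 1.65.

Δy* = 1.65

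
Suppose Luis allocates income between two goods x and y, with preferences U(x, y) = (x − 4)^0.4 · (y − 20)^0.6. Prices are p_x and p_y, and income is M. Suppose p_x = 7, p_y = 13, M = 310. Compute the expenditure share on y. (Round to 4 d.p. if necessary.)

share on y = 0.8813

Let x' = x−4, y' = y−20. MRS = (2/3)·y'/x' = p_x/p_y.
Substituting into the budget: x* = 4 + 0.4·(M − 4·p_x − 20·p_y)/p_x, and y* = 20 + 0.6·(…)/p_y.
Discretionary income = 310 − 4·7 − 20·13 = 22; x* = 4 + 0.4·22/7 = 5.2571; y* = 20 + 0.6·22/13 = 21.0154.
Expenditure on y: 13·21.0154 = 273.2; share = 0.8813.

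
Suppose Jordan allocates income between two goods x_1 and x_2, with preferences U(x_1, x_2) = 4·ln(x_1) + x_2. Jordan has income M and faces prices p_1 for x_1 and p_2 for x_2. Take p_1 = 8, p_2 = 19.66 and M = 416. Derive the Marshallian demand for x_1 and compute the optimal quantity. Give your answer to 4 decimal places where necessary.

At the given prices: x_1* = 4·19.66/8 = 9.83.

x_1* = 9.83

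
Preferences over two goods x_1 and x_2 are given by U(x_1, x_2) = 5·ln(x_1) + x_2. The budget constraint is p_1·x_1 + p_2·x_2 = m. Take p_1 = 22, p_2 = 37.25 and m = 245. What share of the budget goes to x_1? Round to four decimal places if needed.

share on x_1 = 0.7602

Set MRS = p_1/p_2: (5/x_1)/1 = p_1/p_2.
So x_1*(p_1,p_2) = 5·p_2/p_1, independent of income; and x_2* = (m − 5·p_2)/p_2.
At the given prices: x_1* = 5·37.25/22 = 8.4659, and x_2* = 1.5772.
Expenditure on x_1: 22·8.4659 = 186.25; share = 0.7602.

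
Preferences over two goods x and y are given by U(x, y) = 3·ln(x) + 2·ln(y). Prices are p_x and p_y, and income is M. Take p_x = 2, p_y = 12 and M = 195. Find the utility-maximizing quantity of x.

MU_x/MU_y = (3·y)/(2·x); tangency sets this equal to p_x/p_y.
Rearranging, p_y·y = (2/3)·p_x·x. Substituting into the budget gives p_x·x·(1 + (2/3)) = M.
Demand: x*(p_x,p_y,M) = 0.6·M/p_x and y* = 0.4·M/p_y.
At p_x=2, p_y=12, M=195: x* = 0.6·195/2 = 58.5.

x* = 58.5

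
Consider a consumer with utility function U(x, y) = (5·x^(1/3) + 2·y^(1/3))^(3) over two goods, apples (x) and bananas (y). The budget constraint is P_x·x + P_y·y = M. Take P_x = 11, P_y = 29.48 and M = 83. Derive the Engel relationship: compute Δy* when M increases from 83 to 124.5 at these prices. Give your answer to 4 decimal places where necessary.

Δy* = 0.1884

From the CES first-order condition, (5/2)·(y/x)^(2/3) = P_x/P_y.
Solve for the ratio: y/x = [(2/5)·P_x/P_y]^(1.5).
Substitute y = (y/x)·x into the budget: x* = M/(P_x + P_y·(y/x)).
Numerically y/x = 0.057662, so x* = 83/(11 + 29.48·0.057662) = 6.5355 and y* = 0.057662·6.5355 = 0.3768.
At M' = 124.5: y* = 0.5653. Change: 0.5653 − 0.3768 = 0.1884.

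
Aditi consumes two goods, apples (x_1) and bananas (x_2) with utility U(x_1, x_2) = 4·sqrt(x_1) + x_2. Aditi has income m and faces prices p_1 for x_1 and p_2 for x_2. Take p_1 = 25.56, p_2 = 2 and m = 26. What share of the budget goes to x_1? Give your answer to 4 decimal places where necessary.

share on x_1 = 0.0241

Set MRS = p_1/p_2: 2·x_1^(−1/2) = p_1/p_2.
Solve: √x_1 = 2·p_2/p_1, so x_1*(p_1,p_2) = (2·p_2/p_1)², and x_2* = (m − p_1·x_1*)/p_2.
Plugging in: x_1* = (2·2/25.56)² = 0.0245, x_2* = 12.687.
Expenditure on x_1: 25.56·0.0245 = 0.626; share = 0.0241.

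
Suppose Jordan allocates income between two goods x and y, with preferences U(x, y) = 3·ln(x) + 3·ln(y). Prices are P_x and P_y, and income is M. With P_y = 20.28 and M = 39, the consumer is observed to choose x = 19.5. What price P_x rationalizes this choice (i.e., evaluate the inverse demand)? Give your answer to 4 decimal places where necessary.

P_x = 1

The MRS is y/x. Set MRS = P_x/P_y.
So 3·P_y·y = 3·P_x·x; combined with the budget, a share 0.5 of income goes to x.
Demand: x*(P_x,P_y,M) = 0.5·M/P_x and y* = 0.5·M/P_y.
Set x* = 19.5 in the demand function and solve for P_x: P_x = 1.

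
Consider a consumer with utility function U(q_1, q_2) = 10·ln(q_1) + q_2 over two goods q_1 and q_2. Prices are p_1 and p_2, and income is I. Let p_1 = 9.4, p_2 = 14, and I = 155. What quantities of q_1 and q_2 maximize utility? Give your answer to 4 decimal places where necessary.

q_1* = 14.8936, q_2* = 1.0714

MU_q_1 = 10/q_1, MU_q_2 = 1. Tangency: 10/q_1 = p_1/p_2.
So q_1*(p_1,p_2) = 10·p_2/p_1, independent of income; and q_2* = (I − 10·p_2)/p_2.
At the given prices: q_1* = 10·14/9.4 = 14.8936, and q_2* = 1.0714.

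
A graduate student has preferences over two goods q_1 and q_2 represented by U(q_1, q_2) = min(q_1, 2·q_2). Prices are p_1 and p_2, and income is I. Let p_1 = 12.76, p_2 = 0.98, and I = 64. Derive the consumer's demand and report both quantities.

q_1* = 4.8302, q_2* = 2.4151

Leontief preferences: the optimum is at the kink where q_1/2 = q_2/1, i.e. q_2 = (1/2)·q_1.
Budget: p_1·q_1 + p_2·(1/2)·q_1 = I, so (2·p_1 + p_2)·q_1 = 2·I.
Demand: q_1*(p_1,p_2,I) = 2·I/(2·p_1 + p_2), q_2* = I/(2·p_1 + p_2).
Here 2·12.76 + 0.98 = 26.5, giving q_1* = 4.8302 and q_2* = 2.4151.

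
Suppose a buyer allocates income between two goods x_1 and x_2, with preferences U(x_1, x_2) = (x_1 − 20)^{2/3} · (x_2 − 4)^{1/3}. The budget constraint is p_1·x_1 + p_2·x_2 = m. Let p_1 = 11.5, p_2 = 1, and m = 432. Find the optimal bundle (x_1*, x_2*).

x_1* = 31.4783, x_2* = 70

This is Cobb-Douglas in (x_1−20, x_2−4): tangency gives 2/3·p_2·(x_2−4) = 1/3·p_1·(x_1−20).
After buying the subsistence bundle (20, 4), a share 2/3 of the remaining income goes to x_1: x_1* = 20 + 2/3·(m − 20p_1 − 4p_2)/p_1.
Discretionary income = 432 − 20·11.5 − 4·1 = 198; x_1* = 20 + 2/3·198/11.5 = 31.4783; x_2* = 4 + 1/3·198/1 = 70.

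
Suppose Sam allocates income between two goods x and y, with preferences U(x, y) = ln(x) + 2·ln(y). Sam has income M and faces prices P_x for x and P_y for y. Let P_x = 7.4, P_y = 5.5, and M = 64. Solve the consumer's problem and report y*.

y* = 7.7576

Demand: x*(P_x,P_y,M) = 1/3·M/P_x and y* = 2/3·M/P_y.
At P_x=7.4, P_y=5.5, M=64: y* = 2/3·64/5.5 = 7.7576.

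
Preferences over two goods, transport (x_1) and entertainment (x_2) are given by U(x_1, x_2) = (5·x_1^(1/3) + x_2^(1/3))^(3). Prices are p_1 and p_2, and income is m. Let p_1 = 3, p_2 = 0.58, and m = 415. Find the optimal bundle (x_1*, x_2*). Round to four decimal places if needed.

x_1* = 114.9503, x_2* = 120.9469

Numerically x_2/x_1 = 1.052168, so x_1* = 415/(3 + 0.58·1.052168) = 114.9503 and x_2* = 1.052168·114.9503 = 120.9469.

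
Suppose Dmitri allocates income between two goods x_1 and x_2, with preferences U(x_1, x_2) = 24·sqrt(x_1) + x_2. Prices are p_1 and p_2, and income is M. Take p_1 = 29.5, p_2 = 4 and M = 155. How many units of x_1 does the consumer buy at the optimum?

Plugging in: x_1* = (12·4/29.5)² = 2.6475.

x_1* = 2.6475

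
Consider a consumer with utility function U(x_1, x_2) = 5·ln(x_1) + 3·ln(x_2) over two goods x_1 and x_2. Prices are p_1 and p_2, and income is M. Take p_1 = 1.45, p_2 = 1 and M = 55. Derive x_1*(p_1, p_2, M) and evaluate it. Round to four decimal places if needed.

Tangency: MRS = (5/3)·x_2/x_1 = p_1/p_2.
Rearranging, p_2·x_2 = (3/5)·p_1·x_1. Substituting into the budget gives p_1·x_1·(1 + (3/5)) = M.
Demand: x_1*(p_1,p_2,M) = 0.625·M/p_1 and x_2* = 0.375·M/p_2.
At p_1=1.45, p_2=1, M=55: x_1* = 0.625·55/1.45 = 23.7069.

x_1* = 23.7069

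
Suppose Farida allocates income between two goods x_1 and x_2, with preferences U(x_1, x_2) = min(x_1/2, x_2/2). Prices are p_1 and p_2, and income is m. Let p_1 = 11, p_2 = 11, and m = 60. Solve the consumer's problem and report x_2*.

x_2* = 2.7273

Leontief preferences: the optimum is at the kink where x_1/2 = x_2/2, i.e. x_2 = x_1.
Budget: p_1·x_1 + p_2·x_1 = m, so (2·p_1 + 2·p_2)·x_1 = 2·m.
Demand: x_1*(p_1,p_2,m) = 2·m/(2·p_1 + 2·p_2), x_2* = 2·m/(2·p_1 + 2·p_2).
Here 2·11 + 2·11 = 44, giving x_2* = 2.7273.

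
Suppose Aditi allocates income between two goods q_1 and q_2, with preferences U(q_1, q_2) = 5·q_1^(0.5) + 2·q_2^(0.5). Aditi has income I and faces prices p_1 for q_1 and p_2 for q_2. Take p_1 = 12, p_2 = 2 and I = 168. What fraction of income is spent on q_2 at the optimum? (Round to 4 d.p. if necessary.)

With the ratio pinned down, the budget gives q_1* = I/(p_1 + p_2·(q_2/q_1)) and q_2* = (q_2/q_1)·q_1*.
Numerically q_2/q_1 = 5.76, so q_1* = 168/(12 + 2·5.76) = 7.1429 and q_2* = 5.76·7.1429 = 41.1429.
Expenditure on q_2: 2·41.1429 = 82.2857; share = 0.4898.

share on q_2 = 0.4898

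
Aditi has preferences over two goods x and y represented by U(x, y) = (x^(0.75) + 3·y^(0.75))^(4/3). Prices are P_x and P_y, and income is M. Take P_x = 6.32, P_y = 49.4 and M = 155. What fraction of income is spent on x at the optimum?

share on x = 0.855

From the CES first-order condition, (1/3)·(y/x)^(0.25) = P_x/P_y.
Hence y/x = (3·P_x/P_y)^(1/(0.25)), i.e. raised to the 4 power.
Substitute y = (y/x)·x into the budget: x* = M/(P_x + P_y·(y/x)).
Numerically y/x = 0.021699, so x* = 155/(6.32 + 49.4·0.021699) = 20.9688 and y* = 0.021699·20.9688 = 0.455.
Expenditure on x: 6.32·20.9688 = 132.5226; share = 0.855.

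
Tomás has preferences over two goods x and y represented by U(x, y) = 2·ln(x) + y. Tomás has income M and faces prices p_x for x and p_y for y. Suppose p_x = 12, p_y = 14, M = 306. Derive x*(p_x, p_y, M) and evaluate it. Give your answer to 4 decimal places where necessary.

Set MRS = p_x/p_y: (2/x)/1 = p_x/p_y.
So x*(p_x,p_y) = 2·p_y/p_x, independent of income; and y* = (M − 2·p_y)/p_y.
At the given prices: x* = 2·14/12 = 2.3333.

x* = 2.3333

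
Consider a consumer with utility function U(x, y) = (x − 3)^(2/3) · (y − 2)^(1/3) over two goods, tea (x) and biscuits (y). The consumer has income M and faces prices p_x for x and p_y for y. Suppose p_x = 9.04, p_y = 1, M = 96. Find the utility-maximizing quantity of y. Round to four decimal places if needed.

y* = 24.2933

This is Cobb-Douglas in (x−3, y−2): tangency gives 2/3·p_y·(y−2) = 1/3·p_x·(x−3).
Substituting into the budget: x* = 3 + 2/3·(M − 3·p_x − 2·p_y)/p_x, and y* = 2 + 1/3·(…)/p_y.
Discretionary income = 96 − 3·9.04 − 2·1 = 66.88; y* = 2 + 1/3·66.88/1 = 24.2933.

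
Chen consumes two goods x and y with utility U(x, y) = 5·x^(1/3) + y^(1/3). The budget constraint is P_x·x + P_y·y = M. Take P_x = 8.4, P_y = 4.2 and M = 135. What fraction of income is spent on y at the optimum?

MRS = MU_x/MU_y = 5·(y/x)^(2/3). Set equal to P_x/P_y.
Hence y/x = ((1/5)·P_x/P_y)^(1/(2/3)), i.e. raised to the 1.5 power.
With the ratio pinned down, the budget gives x* = M/(P_x + P_y·(y/x)) and y* = (y/x)·x*.
Numerically y/x = 0.252982, so x* = 135/(8.4 + 4.2·0.252982) = 14.2668 and y* = 0.252982·14.2668 = 3.6092.
Expenditure on y: 4.2·3.6092 = 15.1588; share = 0.1123.

share on y = 0.1123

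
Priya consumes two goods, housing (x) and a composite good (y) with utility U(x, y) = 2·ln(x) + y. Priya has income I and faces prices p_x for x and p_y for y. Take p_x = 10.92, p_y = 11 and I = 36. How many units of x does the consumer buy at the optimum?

x* = 2.0147

So x*(p_x,p_y) = 2·p_y/p_x, independent of income; and y* = (I − 2·p_y)/p_y.
At the given prices: x* = 2·11/10.92 = 2.0147.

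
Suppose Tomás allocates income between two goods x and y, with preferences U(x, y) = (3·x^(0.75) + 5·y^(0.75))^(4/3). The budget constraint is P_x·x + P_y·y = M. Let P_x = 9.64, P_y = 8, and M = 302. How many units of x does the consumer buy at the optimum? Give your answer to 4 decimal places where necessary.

x* = 2.1604

MU_x ∝ 3·x^(-0.25), MU_y ∝ 5·y^(-0.25), so MRS = (3/5)·(y/x)^(0.25) = P_x/P_y.
Solve for the ratio: y/x = [(5/3)·P_x/P_y]^(4).
With the ratio pinned down, the budget gives x* = M/(P_x + P_y·(y/x)) and y* = (y/x)·x*.
Numerically y/x = 16.268338, so x* = 302/(9.64 + 8·16.268338) = 2.1604.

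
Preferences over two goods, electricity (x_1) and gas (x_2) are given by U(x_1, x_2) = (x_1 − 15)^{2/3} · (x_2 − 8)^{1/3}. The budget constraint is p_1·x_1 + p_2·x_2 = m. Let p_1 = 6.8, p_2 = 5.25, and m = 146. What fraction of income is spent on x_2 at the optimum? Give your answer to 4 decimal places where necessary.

Let x_1' = x_1−15, x_2' = x_2−8. MRS = 2·x_2'/x_1' = p_1/p_2.
After buying the subsistence bundle (15, 8), a share 2/3 of the remaining income goes to x_1: x_1* = 15 + 2/3·(m − 15p_1 − 8p_2)/p_1.
Discretionary income = 146 − 15·6.8 − 8·5.25 = 2; x_1* = 15 + 2/3·2/6.8 = 15.1961; x_2* = 8 + 1/3·2/5.25 = 8.127.
Expenditure on x_2: 5.25·8.127 = 42.6667; share = 0.2922.

share on x_2 = 0.2922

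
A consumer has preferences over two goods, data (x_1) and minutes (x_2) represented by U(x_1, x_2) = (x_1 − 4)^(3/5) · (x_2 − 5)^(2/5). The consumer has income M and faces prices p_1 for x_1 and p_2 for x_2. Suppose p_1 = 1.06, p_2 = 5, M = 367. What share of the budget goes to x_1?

share on x_1 = 0.5637

MRS = (3/2)·(x_2−5)/(x_1−4). Tangency with p_1/p_2 gives x_2−5 = (2/3)·(p_1/p_2)·(x_1−4).
Substituting into the budget: x_1* = 4 + 0.6·(M − 4·p_1 − 5·p_2)/p_1, and x_2* = 5 + 0.4·(…)/p_2.
Discretionary income = 367 − 4·1.06 − 5·5 = 337.76; x_1* = 4 + 0.6·337.76/1.06 = 195.1849; x_2* = 5 + 0.4·337.76/5 = 32.0208.
Expenditure on x_1: 1.06·195.1849 = 206.896; share = 0.5637.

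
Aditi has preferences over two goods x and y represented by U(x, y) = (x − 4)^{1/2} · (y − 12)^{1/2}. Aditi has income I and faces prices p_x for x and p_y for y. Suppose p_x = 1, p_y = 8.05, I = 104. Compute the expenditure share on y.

share on y = 0.9452

Substituting into the budget: x* = 4 + 0.5·(I − 4·p_x − 12·p_y)/p_x, and y* = 12 + 0.5·(…)/p_y.
Discretionary income = 104 − 4·1 − 12·8.05 = 3.4; x* = 4 + 0.5·3.4/1 = 5.7; y* = 12 + 0.5·3.4/8.05 = 12.2112.
Expenditure on y: 8.05·12.2112 = 98.3; share = 0.9452.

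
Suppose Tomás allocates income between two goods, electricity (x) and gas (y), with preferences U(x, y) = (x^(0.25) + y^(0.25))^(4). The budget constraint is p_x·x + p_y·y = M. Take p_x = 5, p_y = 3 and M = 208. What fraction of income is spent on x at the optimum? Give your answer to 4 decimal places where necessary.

share on x = 0.4575

With the ratio pinned down, the budget gives x* = M/(p_x + p_y·(y/x)) and y* = (y/x)·x*.
Numerically y/x = 1.976052, so x* = 208/(5 + 3·1.976052) = 19.0334 and y* = 1.976052·19.0334 = 37.611.
Expenditure on x: 5·19.0334 = 95.167; share = 0.4575.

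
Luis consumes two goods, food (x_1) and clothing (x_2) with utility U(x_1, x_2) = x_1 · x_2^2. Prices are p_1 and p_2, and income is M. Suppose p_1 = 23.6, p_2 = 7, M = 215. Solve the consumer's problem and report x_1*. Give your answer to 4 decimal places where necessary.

x_1* = 3.0367

MU_x_1/MU_x_2 = (x_2)/(2·x_1); tangency sets this equal to p_1/p_2.
Rearranging, p_2·x_2 = 2·p_1·x_1. Substituting into the budget gives p_1·x_1·(1 + 2) = M.
Demand: x_1*(p_1,p_2,M) = 1/3·M/p_1 and x_2* = 2/3·M/p_2.
At p_1=23.6, p_2=7, M=215: x_1* = 1/3·215/23.6 = 3.0367.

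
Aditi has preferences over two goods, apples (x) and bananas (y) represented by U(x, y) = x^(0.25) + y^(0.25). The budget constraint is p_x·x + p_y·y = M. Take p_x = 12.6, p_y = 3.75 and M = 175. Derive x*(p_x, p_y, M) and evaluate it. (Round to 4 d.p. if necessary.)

From the CES first-order condition, (y/x)^(0.75) = p_x/p_y.
Solve for the ratio: y/x = [p_x/p_y]^(4/3).
Substitute y = (y/x)·x into the budget: x* = M/(p_x + p_y·(y/x)).
Numerically y/x = 5.032522, so x* = 175/(12.6 + 3.75·5.032522) = 5.5605.

x* = 5.5605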